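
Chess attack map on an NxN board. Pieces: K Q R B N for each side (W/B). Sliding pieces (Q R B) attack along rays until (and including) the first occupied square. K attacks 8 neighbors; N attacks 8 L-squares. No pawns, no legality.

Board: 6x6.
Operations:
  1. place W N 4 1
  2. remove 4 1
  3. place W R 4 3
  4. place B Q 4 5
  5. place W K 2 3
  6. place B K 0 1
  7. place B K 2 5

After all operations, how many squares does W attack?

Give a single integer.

Op 1: place WN@(4,1)
Op 2: remove (4,1)
Op 3: place WR@(4,3)
Op 4: place BQ@(4,5)
Op 5: place WK@(2,3)
Op 6: place BK@(0,1)
Op 7: place BK@(2,5)
Per-piece attacks for W:
  WK@(2,3): attacks (2,4) (2,2) (3,3) (1,3) (3,4) (3,2) (1,4) (1,2)
  WR@(4,3): attacks (4,4) (4,5) (4,2) (4,1) (4,0) (5,3) (3,3) (2,3) [ray(0,1) blocked at (4,5); ray(-1,0) blocked at (2,3)]
Union (15 distinct): (1,2) (1,3) (1,4) (2,2) (2,3) (2,4) (3,2) (3,3) (3,4) (4,0) (4,1) (4,2) (4,4) (4,5) (5,3)

Answer: 15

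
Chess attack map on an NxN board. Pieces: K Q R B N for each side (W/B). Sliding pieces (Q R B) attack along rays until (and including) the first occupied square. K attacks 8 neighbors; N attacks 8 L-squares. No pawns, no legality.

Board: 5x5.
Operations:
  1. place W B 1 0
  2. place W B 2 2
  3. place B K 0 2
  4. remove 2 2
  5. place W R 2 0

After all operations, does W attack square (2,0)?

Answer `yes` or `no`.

Op 1: place WB@(1,0)
Op 2: place WB@(2,2)
Op 3: place BK@(0,2)
Op 4: remove (2,2)
Op 5: place WR@(2,0)
Per-piece attacks for W:
  WB@(1,0): attacks (2,1) (3,2) (4,3) (0,1)
  WR@(2,0): attacks (2,1) (2,2) (2,3) (2,4) (3,0) (4,0) (1,0) [ray(-1,0) blocked at (1,0)]
W attacks (2,0): no

Answer: no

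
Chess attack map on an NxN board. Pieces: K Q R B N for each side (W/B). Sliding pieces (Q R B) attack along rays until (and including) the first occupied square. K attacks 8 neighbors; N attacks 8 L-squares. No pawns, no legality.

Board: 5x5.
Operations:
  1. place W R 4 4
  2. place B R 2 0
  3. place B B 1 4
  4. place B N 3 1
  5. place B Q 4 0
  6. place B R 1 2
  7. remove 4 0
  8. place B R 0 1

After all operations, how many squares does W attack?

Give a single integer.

Answer: 7

Derivation:
Op 1: place WR@(4,4)
Op 2: place BR@(2,0)
Op 3: place BB@(1,4)
Op 4: place BN@(3,1)
Op 5: place BQ@(4,0)
Op 6: place BR@(1,2)
Op 7: remove (4,0)
Op 8: place BR@(0,1)
Per-piece attacks for W:
  WR@(4,4): attacks (4,3) (4,2) (4,1) (4,0) (3,4) (2,4) (1,4) [ray(-1,0) blocked at (1,4)]
Union (7 distinct): (1,4) (2,4) (3,4) (4,0) (4,1) (4,2) (4,3)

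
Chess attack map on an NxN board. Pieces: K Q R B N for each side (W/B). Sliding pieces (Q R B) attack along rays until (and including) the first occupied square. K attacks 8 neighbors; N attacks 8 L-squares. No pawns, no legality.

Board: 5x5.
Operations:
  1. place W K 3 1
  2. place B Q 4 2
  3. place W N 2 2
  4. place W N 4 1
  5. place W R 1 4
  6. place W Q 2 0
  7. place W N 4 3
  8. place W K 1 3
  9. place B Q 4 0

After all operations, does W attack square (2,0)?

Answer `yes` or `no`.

Answer: yes

Derivation:
Op 1: place WK@(3,1)
Op 2: place BQ@(4,2)
Op 3: place WN@(2,2)
Op 4: place WN@(4,1)
Op 5: place WR@(1,4)
Op 6: place WQ@(2,0)
Op 7: place WN@(4,3)
Op 8: place WK@(1,3)
Op 9: place BQ@(4,0)
Per-piece attacks for W:
  WK@(1,3): attacks (1,4) (1,2) (2,3) (0,3) (2,4) (2,2) (0,4) (0,2)
  WR@(1,4): attacks (1,3) (2,4) (3,4) (4,4) (0,4) [ray(0,-1) blocked at (1,3)]
  WQ@(2,0): attacks (2,1) (2,2) (3,0) (4,0) (1,0) (0,0) (3,1) (1,1) (0,2) [ray(0,1) blocked at (2,2); ray(1,0) blocked at (4,0); ray(1,1) blocked at (3,1)]
  WN@(2,2): attacks (3,4) (4,3) (1,4) (0,3) (3,0) (4,1) (1,0) (0,1)
  WK@(3,1): attacks (3,2) (3,0) (4,1) (2,1) (4,2) (4,0) (2,2) (2,0)
  WN@(4,1): attacks (3,3) (2,2) (2,0)
  WN@(4,3): attacks (2,4) (3,1) (2,2)
W attacks (2,0): yes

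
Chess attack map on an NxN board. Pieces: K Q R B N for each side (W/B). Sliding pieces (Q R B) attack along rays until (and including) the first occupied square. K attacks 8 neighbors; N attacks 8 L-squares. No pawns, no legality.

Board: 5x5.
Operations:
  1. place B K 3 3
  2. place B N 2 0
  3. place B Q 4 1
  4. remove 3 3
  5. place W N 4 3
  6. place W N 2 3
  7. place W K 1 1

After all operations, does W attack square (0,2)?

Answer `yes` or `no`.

Op 1: place BK@(3,3)
Op 2: place BN@(2,0)
Op 3: place BQ@(4,1)
Op 4: remove (3,3)
Op 5: place WN@(4,3)
Op 6: place WN@(2,3)
Op 7: place WK@(1,1)
Per-piece attacks for W:
  WK@(1,1): attacks (1,2) (1,0) (2,1) (0,1) (2,2) (2,0) (0,2) (0,0)
  WN@(2,3): attacks (4,4) (0,4) (3,1) (4,2) (1,1) (0,2)
  WN@(4,3): attacks (2,4) (3,1) (2,2)
W attacks (0,2): yes

Answer: yes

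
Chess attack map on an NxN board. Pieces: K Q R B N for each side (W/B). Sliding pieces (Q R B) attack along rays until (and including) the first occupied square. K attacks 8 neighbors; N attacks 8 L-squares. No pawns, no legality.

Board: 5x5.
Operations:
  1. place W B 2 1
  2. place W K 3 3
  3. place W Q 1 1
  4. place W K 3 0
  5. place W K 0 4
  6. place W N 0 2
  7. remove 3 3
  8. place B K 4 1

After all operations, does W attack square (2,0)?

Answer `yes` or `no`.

Answer: yes

Derivation:
Op 1: place WB@(2,1)
Op 2: place WK@(3,3)
Op 3: place WQ@(1,1)
Op 4: place WK@(3,0)
Op 5: place WK@(0,4)
Op 6: place WN@(0,2)
Op 7: remove (3,3)
Op 8: place BK@(4,1)
Per-piece attacks for W:
  WN@(0,2): attacks (1,4) (2,3) (1,0) (2,1)
  WK@(0,4): attacks (0,3) (1,4) (1,3)
  WQ@(1,1): attacks (1,2) (1,3) (1,4) (1,0) (2,1) (0,1) (2,2) (3,3) (4,4) (2,0) (0,2) (0,0) [ray(1,0) blocked at (2,1); ray(-1,1) blocked at (0,2)]
  WB@(2,1): attacks (3,2) (4,3) (3,0) (1,2) (0,3) (1,0) [ray(1,-1) blocked at (3,0)]
  WK@(3,0): attacks (3,1) (4,0) (2,0) (4,1) (2,1)
W attacks (2,0): yes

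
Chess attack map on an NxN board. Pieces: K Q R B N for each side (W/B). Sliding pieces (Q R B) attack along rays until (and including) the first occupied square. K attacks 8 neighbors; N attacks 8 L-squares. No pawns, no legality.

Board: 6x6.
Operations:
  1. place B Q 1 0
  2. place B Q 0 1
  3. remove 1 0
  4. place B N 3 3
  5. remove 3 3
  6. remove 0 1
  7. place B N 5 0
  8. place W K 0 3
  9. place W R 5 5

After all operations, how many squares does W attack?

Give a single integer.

Answer: 15

Derivation:
Op 1: place BQ@(1,0)
Op 2: place BQ@(0,1)
Op 3: remove (1,0)
Op 4: place BN@(3,3)
Op 5: remove (3,3)
Op 6: remove (0,1)
Op 7: place BN@(5,0)
Op 8: place WK@(0,3)
Op 9: place WR@(5,5)
Per-piece attacks for W:
  WK@(0,3): attacks (0,4) (0,2) (1,3) (1,4) (1,2)
  WR@(5,5): attacks (5,4) (5,3) (5,2) (5,1) (5,0) (4,5) (3,5) (2,5) (1,5) (0,5) [ray(0,-1) blocked at (5,0)]
Union (15 distinct): (0,2) (0,4) (0,5) (1,2) (1,3) (1,4) (1,5) (2,5) (3,5) (4,5) (5,0) (5,1) (5,2) (5,3) (5,4)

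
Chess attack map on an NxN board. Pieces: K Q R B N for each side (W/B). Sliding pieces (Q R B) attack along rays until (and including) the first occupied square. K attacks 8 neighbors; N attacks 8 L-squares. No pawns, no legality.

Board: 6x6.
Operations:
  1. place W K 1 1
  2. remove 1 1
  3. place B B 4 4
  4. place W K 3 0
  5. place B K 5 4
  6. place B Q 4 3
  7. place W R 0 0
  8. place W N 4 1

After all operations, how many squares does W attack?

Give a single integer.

Answer: 15

Derivation:
Op 1: place WK@(1,1)
Op 2: remove (1,1)
Op 3: place BB@(4,4)
Op 4: place WK@(3,0)
Op 5: place BK@(5,4)
Op 6: place BQ@(4,3)
Op 7: place WR@(0,0)
Op 8: place WN@(4,1)
Per-piece attacks for W:
  WR@(0,0): attacks (0,1) (0,2) (0,3) (0,4) (0,5) (1,0) (2,0) (3,0) [ray(1,0) blocked at (3,0)]
  WK@(3,0): attacks (3,1) (4,0) (2,0) (4,1) (2,1)
  WN@(4,1): attacks (5,3) (3,3) (2,2) (2,0)
Union (15 distinct): (0,1) (0,2) (0,3) (0,4) (0,5) (1,0) (2,0) (2,1) (2,2) (3,0) (3,1) (3,3) (4,0) (4,1) (5,3)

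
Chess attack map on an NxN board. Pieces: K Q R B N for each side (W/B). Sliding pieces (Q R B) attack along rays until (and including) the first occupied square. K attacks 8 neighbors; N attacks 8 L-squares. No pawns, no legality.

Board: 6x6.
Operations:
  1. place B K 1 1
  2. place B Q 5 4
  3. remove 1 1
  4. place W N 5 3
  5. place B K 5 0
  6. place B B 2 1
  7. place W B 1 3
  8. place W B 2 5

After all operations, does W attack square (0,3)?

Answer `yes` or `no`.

Op 1: place BK@(1,1)
Op 2: place BQ@(5,4)
Op 3: remove (1,1)
Op 4: place WN@(5,3)
Op 5: place BK@(5,0)
Op 6: place BB@(2,1)
Op 7: place WB@(1,3)
Op 8: place WB@(2,5)
Per-piece attacks for W:
  WB@(1,3): attacks (2,4) (3,5) (2,2) (3,1) (4,0) (0,4) (0,2)
  WB@(2,5): attacks (3,4) (4,3) (5,2) (1,4) (0,3)
  WN@(5,3): attacks (4,5) (3,4) (4,1) (3,2)
W attacks (0,3): yes

Answer: yes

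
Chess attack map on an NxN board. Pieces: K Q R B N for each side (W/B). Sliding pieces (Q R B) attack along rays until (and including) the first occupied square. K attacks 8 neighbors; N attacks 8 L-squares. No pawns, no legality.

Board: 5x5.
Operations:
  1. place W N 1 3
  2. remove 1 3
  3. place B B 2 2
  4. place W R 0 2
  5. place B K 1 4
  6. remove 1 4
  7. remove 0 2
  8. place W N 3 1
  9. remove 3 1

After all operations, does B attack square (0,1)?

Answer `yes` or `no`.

Answer: no

Derivation:
Op 1: place WN@(1,3)
Op 2: remove (1,3)
Op 3: place BB@(2,2)
Op 4: place WR@(0,2)
Op 5: place BK@(1,4)
Op 6: remove (1,4)
Op 7: remove (0,2)
Op 8: place WN@(3,1)
Op 9: remove (3,1)
Per-piece attacks for B:
  BB@(2,2): attacks (3,3) (4,4) (3,1) (4,0) (1,3) (0,4) (1,1) (0,0)
B attacks (0,1): no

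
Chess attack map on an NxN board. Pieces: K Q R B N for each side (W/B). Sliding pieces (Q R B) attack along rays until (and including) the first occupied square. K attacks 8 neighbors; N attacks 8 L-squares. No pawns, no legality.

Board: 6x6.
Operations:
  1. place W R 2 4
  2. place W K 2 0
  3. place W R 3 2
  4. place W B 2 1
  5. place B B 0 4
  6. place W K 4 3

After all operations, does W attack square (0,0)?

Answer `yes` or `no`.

Op 1: place WR@(2,4)
Op 2: place WK@(2,0)
Op 3: place WR@(3,2)
Op 4: place WB@(2,1)
Op 5: place BB@(0,4)
Op 6: place WK@(4,3)
Per-piece attacks for W:
  WK@(2,0): attacks (2,1) (3,0) (1,0) (3,1) (1,1)
  WB@(2,1): attacks (3,2) (3,0) (1,2) (0,3) (1,0) [ray(1,1) blocked at (3,2)]
  WR@(2,4): attacks (2,5) (2,3) (2,2) (2,1) (3,4) (4,4) (5,4) (1,4) (0,4) [ray(0,-1) blocked at (2,1); ray(-1,0) blocked at (0,4)]
  WR@(3,2): attacks (3,3) (3,4) (3,5) (3,1) (3,0) (4,2) (5,2) (2,2) (1,2) (0,2)
  WK@(4,3): attacks (4,4) (4,2) (5,3) (3,3) (5,4) (5,2) (3,4) (3,2)
W attacks (0,0): no

Answer: no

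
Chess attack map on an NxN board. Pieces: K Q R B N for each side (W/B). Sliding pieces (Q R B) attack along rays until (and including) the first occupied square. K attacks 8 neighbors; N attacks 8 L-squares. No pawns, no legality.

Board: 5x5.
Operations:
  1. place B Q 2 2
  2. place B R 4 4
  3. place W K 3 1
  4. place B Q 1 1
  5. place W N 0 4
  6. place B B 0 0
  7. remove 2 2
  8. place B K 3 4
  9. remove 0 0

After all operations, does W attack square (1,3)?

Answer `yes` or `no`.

Op 1: place BQ@(2,2)
Op 2: place BR@(4,4)
Op 3: place WK@(3,1)
Op 4: place BQ@(1,1)
Op 5: place WN@(0,4)
Op 6: place BB@(0,0)
Op 7: remove (2,2)
Op 8: place BK@(3,4)
Op 9: remove (0,0)
Per-piece attacks for W:
  WN@(0,4): attacks (1,2) (2,3)
  WK@(3,1): attacks (3,2) (3,0) (4,1) (2,1) (4,2) (4,0) (2,2) (2,0)
W attacks (1,3): no

Answer: no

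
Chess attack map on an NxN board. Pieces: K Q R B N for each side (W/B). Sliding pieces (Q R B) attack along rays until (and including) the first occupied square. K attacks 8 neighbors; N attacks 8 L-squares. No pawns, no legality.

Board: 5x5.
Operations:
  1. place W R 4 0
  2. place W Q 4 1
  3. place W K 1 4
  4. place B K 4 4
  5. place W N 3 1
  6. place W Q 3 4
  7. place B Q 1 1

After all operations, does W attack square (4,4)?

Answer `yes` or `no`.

Answer: yes

Derivation:
Op 1: place WR@(4,0)
Op 2: place WQ@(4,1)
Op 3: place WK@(1,4)
Op 4: place BK@(4,4)
Op 5: place WN@(3,1)
Op 6: place WQ@(3,4)
Op 7: place BQ@(1,1)
Per-piece attacks for W:
  WK@(1,4): attacks (1,3) (2,4) (0,4) (2,3) (0,3)
  WN@(3,1): attacks (4,3) (2,3) (1,2) (1,0)
  WQ@(3,4): attacks (3,3) (3,2) (3,1) (4,4) (2,4) (1,4) (4,3) (2,3) (1,2) (0,1) [ray(0,-1) blocked at (3,1); ray(1,0) blocked at (4,4); ray(-1,0) blocked at (1,4)]
  WR@(4,0): attacks (4,1) (3,0) (2,0) (1,0) (0,0) [ray(0,1) blocked at (4,1)]
  WQ@(4,1): attacks (4,2) (4,3) (4,4) (4,0) (3,1) (3,2) (2,3) (1,4) (3,0) [ray(0,1) blocked at (4,4); ray(0,-1) blocked at (4,0); ray(-1,0) blocked at (3,1); ray(-1,1) blocked at (1,4)]
W attacks (4,4): yes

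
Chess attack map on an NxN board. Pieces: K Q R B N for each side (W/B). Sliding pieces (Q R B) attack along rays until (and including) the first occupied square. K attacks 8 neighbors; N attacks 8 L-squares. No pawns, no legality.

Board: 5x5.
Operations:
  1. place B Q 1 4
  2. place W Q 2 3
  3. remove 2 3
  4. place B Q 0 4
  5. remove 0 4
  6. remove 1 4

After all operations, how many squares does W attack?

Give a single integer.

Answer: 0

Derivation:
Op 1: place BQ@(1,4)
Op 2: place WQ@(2,3)
Op 3: remove (2,3)
Op 4: place BQ@(0,4)
Op 5: remove (0,4)
Op 6: remove (1,4)
Per-piece attacks for W:
Union (0 distinct): (none)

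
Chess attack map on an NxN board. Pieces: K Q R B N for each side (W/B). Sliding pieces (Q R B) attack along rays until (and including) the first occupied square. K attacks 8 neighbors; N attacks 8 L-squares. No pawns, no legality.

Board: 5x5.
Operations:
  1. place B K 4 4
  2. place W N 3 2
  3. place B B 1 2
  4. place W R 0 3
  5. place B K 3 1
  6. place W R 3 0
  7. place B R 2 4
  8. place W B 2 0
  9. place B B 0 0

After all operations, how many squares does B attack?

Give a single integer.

Answer: 18

Derivation:
Op 1: place BK@(4,4)
Op 2: place WN@(3,2)
Op 3: place BB@(1,2)
Op 4: place WR@(0,3)
Op 5: place BK@(3,1)
Op 6: place WR@(3,0)
Op 7: place BR@(2,4)
Op 8: place WB@(2,0)
Op 9: place BB@(0,0)
Per-piece attacks for B:
  BB@(0,0): attacks (1,1) (2,2) (3,3) (4,4) [ray(1,1) blocked at (4,4)]
  BB@(1,2): attacks (2,3) (3,4) (2,1) (3,0) (0,3) (0,1) [ray(1,-1) blocked at (3,0); ray(-1,1) blocked at (0,3)]
  BR@(2,4): attacks (2,3) (2,2) (2,1) (2,0) (3,4) (4,4) (1,4) (0,4) [ray(0,-1) blocked at (2,0); ray(1,0) blocked at (4,4)]
  BK@(3,1): attacks (3,2) (3,0) (4,1) (2,1) (4,2) (4,0) (2,2) (2,0)
  BK@(4,4): attacks (4,3) (3,4) (3,3)
Union (18 distinct): (0,1) (0,3) (0,4) (1,1) (1,4) (2,0) (2,1) (2,2) (2,3) (3,0) (3,2) (3,3) (3,4) (4,0) (4,1) (4,2) (4,3) (4,4)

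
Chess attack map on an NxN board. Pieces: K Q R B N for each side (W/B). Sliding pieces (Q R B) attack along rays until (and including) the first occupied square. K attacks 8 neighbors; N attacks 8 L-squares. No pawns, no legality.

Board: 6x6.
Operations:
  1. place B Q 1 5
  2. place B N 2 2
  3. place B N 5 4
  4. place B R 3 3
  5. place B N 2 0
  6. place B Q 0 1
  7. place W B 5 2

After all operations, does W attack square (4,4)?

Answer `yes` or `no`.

Op 1: place BQ@(1,5)
Op 2: place BN@(2,2)
Op 3: place BN@(5,4)
Op 4: place BR@(3,3)
Op 5: place BN@(2,0)
Op 6: place BQ@(0,1)
Op 7: place WB@(5,2)
Per-piece attacks for W:
  WB@(5,2): attacks (4,3) (3,4) (2,5) (4,1) (3,0)
W attacks (4,4): no

Answer: no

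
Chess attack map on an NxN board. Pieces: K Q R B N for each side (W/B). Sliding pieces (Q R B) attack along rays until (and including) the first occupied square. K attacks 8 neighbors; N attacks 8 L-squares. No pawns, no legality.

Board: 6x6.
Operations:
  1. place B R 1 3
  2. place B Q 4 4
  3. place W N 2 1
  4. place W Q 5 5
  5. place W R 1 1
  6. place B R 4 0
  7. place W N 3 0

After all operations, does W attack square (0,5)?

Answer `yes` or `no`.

Op 1: place BR@(1,3)
Op 2: place BQ@(4,4)
Op 3: place WN@(2,1)
Op 4: place WQ@(5,5)
Op 5: place WR@(1,1)
Op 6: place BR@(4,0)
Op 7: place WN@(3,0)
Per-piece attacks for W:
  WR@(1,1): attacks (1,2) (1,3) (1,0) (2,1) (0,1) [ray(0,1) blocked at (1,3); ray(1,0) blocked at (2,1)]
  WN@(2,1): attacks (3,3) (4,2) (1,3) (0,2) (4,0) (0,0)
  WN@(3,0): attacks (4,2) (5,1) (2,2) (1,1)
  WQ@(5,5): attacks (5,4) (5,3) (5,2) (5,1) (5,0) (4,5) (3,5) (2,5) (1,5) (0,5) (4,4) [ray(-1,-1) blocked at (4,4)]
W attacks (0,5): yes

Answer: yes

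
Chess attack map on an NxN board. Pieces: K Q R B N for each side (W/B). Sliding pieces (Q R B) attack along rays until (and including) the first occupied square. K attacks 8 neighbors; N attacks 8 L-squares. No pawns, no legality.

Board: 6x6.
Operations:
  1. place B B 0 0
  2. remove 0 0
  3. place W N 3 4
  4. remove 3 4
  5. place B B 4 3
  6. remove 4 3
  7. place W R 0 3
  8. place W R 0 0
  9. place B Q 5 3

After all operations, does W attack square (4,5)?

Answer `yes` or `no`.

Answer: no

Derivation:
Op 1: place BB@(0,0)
Op 2: remove (0,0)
Op 3: place WN@(3,4)
Op 4: remove (3,4)
Op 5: place BB@(4,3)
Op 6: remove (4,3)
Op 7: place WR@(0,3)
Op 8: place WR@(0,0)
Op 9: place BQ@(5,3)
Per-piece attacks for W:
  WR@(0,0): attacks (0,1) (0,2) (0,3) (1,0) (2,0) (3,0) (4,0) (5,0) [ray(0,1) blocked at (0,3)]
  WR@(0,3): attacks (0,4) (0,5) (0,2) (0,1) (0,0) (1,3) (2,3) (3,3) (4,3) (5,3) [ray(0,-1) blocked at (0,0); ray(1,0) blocked at (5,3)]
W attacks (4,5): no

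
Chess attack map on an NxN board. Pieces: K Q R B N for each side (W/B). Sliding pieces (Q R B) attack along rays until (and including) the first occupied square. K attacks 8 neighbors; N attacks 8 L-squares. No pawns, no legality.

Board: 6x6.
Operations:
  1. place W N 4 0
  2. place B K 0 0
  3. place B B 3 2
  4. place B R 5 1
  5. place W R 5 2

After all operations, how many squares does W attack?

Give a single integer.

Op 1: place WN@(4,0)
Op 2: place BK@(0,0)
Op 3: place BB@(3,2)
Op 4: place BR@(5,1)
Op 5: place WR@(5,2)
Per-piece attacks for W:
  WN@(4,0): attacks (5,2) (3,2) (2,1)
  WR@(5,2): attacks (5,3) (5,4) (5,5) (5,1) (4,2) (3,2) [ray(0,-1) blocked at (5,1); ray(-1,0) blocked at (3,2)]
Union (8 distinct): (2,1) (3,2) (4,2) (5,1) (5,2) (5,3) (5,4) (5,5)

Answer: 8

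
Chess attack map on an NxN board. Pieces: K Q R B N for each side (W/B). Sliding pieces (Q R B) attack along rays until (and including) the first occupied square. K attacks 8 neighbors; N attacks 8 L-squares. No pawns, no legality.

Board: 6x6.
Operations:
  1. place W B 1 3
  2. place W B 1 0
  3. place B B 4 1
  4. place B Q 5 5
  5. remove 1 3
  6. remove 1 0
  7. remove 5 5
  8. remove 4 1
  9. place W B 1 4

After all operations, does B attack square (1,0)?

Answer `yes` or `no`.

Answer: no

Derivation:
Op 1: place WB@(1,3)
Op 2: place WB@(1,0)
Op 3: place BB@(4,1)
Op 4: place BQ@(5,5)
Op 5: remove (1,3)
Op 6: remove (1,0)
Op 7: remove (5,5)
Op 8: remove (4,1)
Op 9: place WB@(1,4)
Per-piece attacks for B:
B attacks (1,0): no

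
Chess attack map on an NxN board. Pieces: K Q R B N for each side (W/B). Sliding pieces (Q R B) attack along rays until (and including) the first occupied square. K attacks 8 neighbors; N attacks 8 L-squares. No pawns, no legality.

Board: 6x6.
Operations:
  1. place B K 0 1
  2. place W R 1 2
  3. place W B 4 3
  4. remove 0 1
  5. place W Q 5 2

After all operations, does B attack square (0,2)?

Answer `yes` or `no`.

Answer: no

Derivation:
Op 1: place BK@(0,1)
Op 2: place WR@(1,2)
Op 3: place WB@(4,3)
Op 4: remove (0,1)
Op 5: place WQ@(5,2)
Per-piece attacks for B:
B attacks (0,2): no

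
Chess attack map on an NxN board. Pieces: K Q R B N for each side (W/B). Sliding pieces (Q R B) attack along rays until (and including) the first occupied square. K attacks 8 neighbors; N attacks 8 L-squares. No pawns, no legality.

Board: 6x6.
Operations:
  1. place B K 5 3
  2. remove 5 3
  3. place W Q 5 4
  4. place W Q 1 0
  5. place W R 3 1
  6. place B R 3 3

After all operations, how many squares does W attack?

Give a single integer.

Op 1: place BK@(5,3)
Op 2: remove (5,3)
Op 3: place WQ@(5,4)
Op 4: place WQ@(1,0)
Op 5: place WR@(3,1)
Op 6: place BR@(3,3)
Per-piece attacks for W:
  WQ@(1,0): attacks (1,1) (1,2) (1,3) (1,4) (1,5) (2,0) (3,0) (4,0) (5,0) (0,0) (2,1) (3,2) (4,3) (5,4) (0,1) [ray(1,1) blocked at (5,4)]
  WR@(3,1): attacks (3,2) (3,3) (3,0) (4,1) (5,1) (2,1) (1,1) (0,1) [ray(0,1) blocked at (3,3)]
  WQ@(5,4): attacks (5,5) (5,3) (5,2) (5,1) (5,0) (4,4) (3,4) (2,4) (1,4) (0,4) (4,5) (4,3) (3,2) (2,1) (1,0) [ray(-1,-1) blocked at (1,0)]
Union (27 distinct): (0,0) (0,1) (0,4) (1,0) (1,1) (1,2) (1,3) (1,4) (1,5) (2,0) (2,1) (2,4) (3,0) (3,2) (3,3) (3,4) (4,0) (4,1) (4,3) (4,4) (4,5) (5,0) (5,1) (5,2) (5,3) (5,4) (5,5)

Answer: 27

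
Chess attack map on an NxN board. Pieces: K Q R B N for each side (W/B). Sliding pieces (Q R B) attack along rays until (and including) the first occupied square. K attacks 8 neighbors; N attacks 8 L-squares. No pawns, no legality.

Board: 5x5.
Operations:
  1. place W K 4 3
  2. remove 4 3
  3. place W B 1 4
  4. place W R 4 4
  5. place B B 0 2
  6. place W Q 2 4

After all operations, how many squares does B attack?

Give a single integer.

Op 1: place WK@(4,3)
Op 2: remove (4,3)
Op 3: place WB@(1,4)
Op 4: place WR@(4,4)
Op 5: place BB@(0,2)
Op 6: place WQ@(2,4)
Per-piece attacks for B:
  BB@(0,2): attacks (1,3) (2,4) (1,1) (2,0) [ray(1,1) blocked at (2,4)]
Union (4 distinct): (1,1) (1,3) (2,0) (2,4)

Answer: 4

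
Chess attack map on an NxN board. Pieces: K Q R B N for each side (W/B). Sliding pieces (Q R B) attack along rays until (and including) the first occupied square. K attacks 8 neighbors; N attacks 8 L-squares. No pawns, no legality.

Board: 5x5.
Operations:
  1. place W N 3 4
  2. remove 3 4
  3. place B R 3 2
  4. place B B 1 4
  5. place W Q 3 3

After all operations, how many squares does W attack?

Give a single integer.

Answer: 12

Derivation:
Op 1: place WN@(3,4)
Op 2: remove (3,4)
Op 3: place BR@(3,2)
Op 4: place BB@(1,4)
Op 5: place WQ@(3,3)
Per-piece attacks for W:
  WQ@(3,3): attacks (3,4) (3,2) (4,3) (2,3) (1,3) (0,3) (4,4) (4,2) (2,4) (2,2) (1,1) (0,0) [ray(0,-1) blocked at (3,2)]
Union (12 distinct): (0,0) (0,3) (1,1) (1,3) (2,2) (2,3) (2,4) (3,2) (3,4) (4,2) (4,3) (4,4)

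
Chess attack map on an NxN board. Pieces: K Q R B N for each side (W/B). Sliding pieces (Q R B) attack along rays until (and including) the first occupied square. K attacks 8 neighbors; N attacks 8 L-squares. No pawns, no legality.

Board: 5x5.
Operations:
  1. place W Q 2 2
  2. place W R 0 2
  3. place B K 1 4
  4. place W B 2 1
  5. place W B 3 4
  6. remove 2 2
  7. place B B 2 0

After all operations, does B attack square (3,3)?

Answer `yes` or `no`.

Answer: no

Derivation:
Op 1: place WQ@(2,2)
Op 2: place WR@(0,2)
Op 3: place BK@(1,4)
Op 4: place WB@(2,1)
Op 5: place WB@(3,4)
Op 6: remove (2,2)
Op 7: place BB@(2,0)
Per-piece attacks for B:
  BK@(1,4): attacks (1,3) (2,4) (0,4) (2,3) (0,3)
  BB@(2,0): attacks (3,1) (4,2) (1,1) (0,2) [ray(-1,1) blocked at (0,2)]
B attacks (3,3): no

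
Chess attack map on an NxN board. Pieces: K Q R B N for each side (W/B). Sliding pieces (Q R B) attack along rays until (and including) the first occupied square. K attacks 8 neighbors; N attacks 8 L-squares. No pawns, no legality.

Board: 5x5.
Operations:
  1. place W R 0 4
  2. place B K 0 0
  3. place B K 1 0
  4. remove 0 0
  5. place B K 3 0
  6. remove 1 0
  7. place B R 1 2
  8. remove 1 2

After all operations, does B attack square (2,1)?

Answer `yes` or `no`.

Op 1: place WR@(0,4)
Op 2: place BK@(0,0)
Op 3: place BK@(1,0)
Op 4: remove (0,0)
Op 5: place BK@(3,0)
Op 6: remove (1,0)
Op 7: place BR@(1,2)
Op 8: remove (1,2)
Per-piece attacks for B:
  BK@(3,0): attacks (3,1) (4,0) (2,0) (4,1) (2,1)
B attacks (2,1): yes

Answer: yes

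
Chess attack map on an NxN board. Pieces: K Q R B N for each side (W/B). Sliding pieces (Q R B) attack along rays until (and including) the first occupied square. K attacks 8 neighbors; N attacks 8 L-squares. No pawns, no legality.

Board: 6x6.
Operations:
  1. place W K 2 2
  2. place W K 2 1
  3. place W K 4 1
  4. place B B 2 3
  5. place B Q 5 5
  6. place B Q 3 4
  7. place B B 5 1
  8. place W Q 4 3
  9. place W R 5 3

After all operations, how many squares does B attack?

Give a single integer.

Answer: 24

Derivation:
Op 1: place WK@(2,2)
Op 2: place WK@(2,1)
Op 3: place WK@(4,1)
Op 4: place BB@(2,3)
Op 5: place BQ@(5,5)
Op 6: place BQ@(3,4)
Op 7: place BB@(5,1)
Op 8: place WQ@(4,3)
Op 9: place WR@(5,3)
Per-piece attacks for B:
  BB@(2,3): attacks (3,4) (3,2) (4,1) (1,4) (0,5) (1,2) (0,1) [ray(1,1) blocked at (3,4); ray(1,-1) blocked at (4,1)]
  BQ@(3,4): attacks (3,5) (3,3) (3,2) (3,1) (3,0) (4,4) (5,4) (2,4) (1,4) (0,4) (4,5) (4,3) (2,5) (2,3) [ray(1,-1) blocked at (4,3); ray(-1,-1) blocked at (2,3)]
  BB@(5,1): attacks (4,2) (3,3) (2,4) (1,5) (4,0)
  BQ@(5,5): attacks (5,4) (5,3) (4,5) (3,5) (2,5) (1,5) (0,5) (4,4) (3,3) (2,2) [ray(0,-1) blocked at (5,3); ray(-1,-1) blocked at (2,2)]
Union (24 distinct): (0,1) (0,4) (0,5) (1,2) (1,4) (1,5) (2,2) (2,3) (2,4) (2,5) (3,0) (3,1) (3,2) (3,3) (3,4) (3,5) (4,0) (4,1) (4,2) (4,3) (4,4) (4,5) (5,3) (5,4)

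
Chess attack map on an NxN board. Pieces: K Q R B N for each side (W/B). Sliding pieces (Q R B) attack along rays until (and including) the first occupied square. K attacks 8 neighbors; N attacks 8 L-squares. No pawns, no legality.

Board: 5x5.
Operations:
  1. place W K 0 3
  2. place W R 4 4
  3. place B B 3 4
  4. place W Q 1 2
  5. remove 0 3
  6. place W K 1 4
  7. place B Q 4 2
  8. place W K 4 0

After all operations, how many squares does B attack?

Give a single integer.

Op 1: place WK@(0,3)
Op 2: place WR@(4,4)
Op 3: place BB@(3,4)
Op 4: place WQ@(1,2)
Op 5: remove (0,3)
Op 6: place WK@(1,4)
Op 7: place BQ@(4,2)
Op 8: place WK@(4,0)
Per-piece attacks for B:
  BB@(3,4): attacks (4,3) (2,3) (1,2) [ray(-1,-1) blocked at (1,2)]
  BQ@(4,2): attacks (4,3) (4,4) (4,1) (4,0) (3,2) (2,2) (1,2) (3,3) (2,4) (3,1) (2,0) [ray(0,1) blocked at (4,4); ray(0,-1) blocked at (4,0); ray(-1,0) blocked at (1,2)]
Union (12 distinct): (1,2) (2,0) (2,2) (2,3) (2,4) (3,1) (3,2) (3,3) (4,0) (4,1) (4,3) (4,4)

Answer: 12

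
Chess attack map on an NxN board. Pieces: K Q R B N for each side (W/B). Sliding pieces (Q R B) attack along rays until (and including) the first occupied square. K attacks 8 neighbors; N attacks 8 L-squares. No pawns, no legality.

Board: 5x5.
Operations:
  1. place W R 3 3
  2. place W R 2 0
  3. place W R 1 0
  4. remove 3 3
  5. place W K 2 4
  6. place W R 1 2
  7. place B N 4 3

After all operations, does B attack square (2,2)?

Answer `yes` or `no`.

Answer: yes

Derivation:
Op 1: place WR@(3,3)
Op 2: place WR@(2,0)
Op 3: place WR@(1,0)
Op 4: remove (3,3)
Op 5: place WK@(2,4)
Op 6: place WR@(1,2)
Op 7: place BN@(4,3)
Per-piece attacks for B:
  BN@(4,3): attacks (2,4) (3,1) (2,2)
B attacks (2,2): yes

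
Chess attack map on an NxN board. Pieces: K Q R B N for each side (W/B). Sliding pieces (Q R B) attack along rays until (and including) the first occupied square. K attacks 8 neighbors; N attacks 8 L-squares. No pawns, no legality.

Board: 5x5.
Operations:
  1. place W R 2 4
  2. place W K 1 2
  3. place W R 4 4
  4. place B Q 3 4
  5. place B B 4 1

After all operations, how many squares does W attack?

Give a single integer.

Op 1: place WR@(2,4)
Op 2: place WK@(1,2)
Op 3: place WR@(4,4)
Op 4: place BQ@(3,4)
Op 5: place BB@(4,1)
Per-piece attacks for W:
  WK@(1,2): attacks (1,3) (1,1) (2,2) (0,2) (2,3) (2,1) (0,3) (0,1)
  WR@(2,4): attacks (2,3) (2,2) (2,1) (2,0) (3,4) (1,4) (0,4) [ray(1,0) blocked at (3,4)]
  WR@(4,4): attacks (4,3) (4,2) (4,1) (3,4) [ray(0,-1) blocked at (4,1); ray(-1,0) blocked at (3,4)]
Union (15 distinct): (0,1) (0,2) (0,3) (0,4) (1,1) (1,3) (1,4) (2,0) (2,1) (2,2) (2,3) (3,4) (4,1) (4,2) (4,3)

Answer: 15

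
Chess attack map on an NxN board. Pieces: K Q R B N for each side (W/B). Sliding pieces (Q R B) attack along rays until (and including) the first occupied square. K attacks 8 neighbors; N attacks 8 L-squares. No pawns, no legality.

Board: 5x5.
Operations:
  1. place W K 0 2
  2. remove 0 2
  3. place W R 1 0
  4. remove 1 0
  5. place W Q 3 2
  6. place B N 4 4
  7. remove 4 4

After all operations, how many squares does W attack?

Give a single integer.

Answer: 14

Derivation:
Op 1: place WK@(0,2)
Op 2: remove (0,2)
Op 3: place WR@(1,0)
Op 4: remove (1,0)
Op 5: place WQ@(3,2)
Op 6: place BN@(4,4)
Op 7: remove (4,4)
Per-piece attacks for W:
  WQ@(3,2): attacks (3,3) (3,4) (3,1) (3,0) (4,2) (2,2) (1,2) (0,2) (4,3) (4,1) (2,3) (1,4) (2,1) (1,0)
Union (14 distinct): (0,2) (1,0) (1,2) (1,4) (2,1) (2,2) (2,3) (3,0) (3,1) (3,3) (3,4) (4,1) (4,2) (4,3)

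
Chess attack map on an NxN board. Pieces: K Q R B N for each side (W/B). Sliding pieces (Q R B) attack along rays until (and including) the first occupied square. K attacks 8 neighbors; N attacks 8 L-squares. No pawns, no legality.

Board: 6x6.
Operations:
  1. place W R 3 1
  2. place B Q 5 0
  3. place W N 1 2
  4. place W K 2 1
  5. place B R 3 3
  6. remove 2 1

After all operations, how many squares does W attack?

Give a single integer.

Answer: 13

Derivation:
Op 1: place WR@(3,1)
Op 2: place BQ@(5,0)
Op 3: place WN@(1,2)
Op 4: place WK@(2,1)
Op 5: place BR@(3,3)
Op 6: remove (2,1)
Per-piece attacks for W:
  WN@(1,2): attacks (2,4) (3,3) (0,4) (2,0) (3,1) (0,0)
  WR@(3,1): attacks (3,2) (3,3) (3,0) (4,1) (5,1) (2,1) (1,1) (0,1) [ray(0,1) blocked at (3,3)]
Union (13 distinct): (0,0) (0,1) (0,4) (1,1) (2,0) (2,1) (2,4) (3,0) (3,1) (3,2) (3,3) (4,1) (5,1)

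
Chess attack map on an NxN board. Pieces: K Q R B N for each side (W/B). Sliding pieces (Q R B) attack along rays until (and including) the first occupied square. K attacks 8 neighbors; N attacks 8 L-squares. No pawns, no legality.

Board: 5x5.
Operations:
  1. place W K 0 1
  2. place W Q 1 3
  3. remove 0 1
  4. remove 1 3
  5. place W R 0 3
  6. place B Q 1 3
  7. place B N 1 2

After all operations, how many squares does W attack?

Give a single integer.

Op 1: place WK@(0,1)
Op 2: place WQ@(1,3)
Op 3: remove (0,1)
Op 4: remove (1,3)
Op 5: place WR@(0,3)
Op 6: place BQ@(1,3)
Op 7: place BN@(1,2)
Per-piece attacks for W:
  WR@(0,3): attacks (0,4) (0,2) (0,1) (0,0) (1,3) [ray(1,0) blocked at (1,3)]
Union (5 distinct): (0,0) (0,1) (0,2) (0,4) (1,3)

Answer: 5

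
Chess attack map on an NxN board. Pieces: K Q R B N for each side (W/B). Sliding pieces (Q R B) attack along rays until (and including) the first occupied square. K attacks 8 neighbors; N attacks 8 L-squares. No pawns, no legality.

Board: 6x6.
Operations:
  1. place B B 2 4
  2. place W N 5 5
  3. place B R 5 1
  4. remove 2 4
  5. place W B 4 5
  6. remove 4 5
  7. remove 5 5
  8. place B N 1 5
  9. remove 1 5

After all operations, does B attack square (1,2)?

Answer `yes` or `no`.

Op 1: place BB@(2,4)
Op 2: place WN@(5,5)
Op 3: place BR@(5,1)
Op 4: remove (2,4)
Op 5: place WB@(4,5)
Op 6: remove (4,5)
Op 7: remove (5,5)
Op 8: place BN@(1,5)
Op 9: remove (1,5)
Per-piece attacks for B:
  BR@(5,1): attacks (5,2) (5,3) (5,4) (5,5) (5,0) (4,1) (3,1) (2,1) (1,1) (0,1)
B attacks (1,2): no

Answer: no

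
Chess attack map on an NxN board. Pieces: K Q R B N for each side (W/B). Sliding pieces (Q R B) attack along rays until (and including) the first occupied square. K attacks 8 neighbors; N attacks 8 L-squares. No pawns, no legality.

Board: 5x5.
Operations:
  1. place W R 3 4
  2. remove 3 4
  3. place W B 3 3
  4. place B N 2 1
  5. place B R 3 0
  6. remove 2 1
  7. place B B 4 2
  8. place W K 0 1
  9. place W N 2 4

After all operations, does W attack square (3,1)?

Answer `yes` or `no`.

Op 1: place WR@(3,4)
Op 2: remove (3,4)
Op 3: place WB@(3,3)
Op 4: place BN@(2,1)
Op 5: place BR@(3,0)
Op 6: remove (2,1)
Op 7: place BB@(4,2)
Op 8: place WK@(0,1)
Op 9: place WN@(2,4)
Per-piece attacks for W:
  WK@(0,1): attacks (0,2) (0,0) (1,1) (1,2) (1,0)
  WN@(2,4): attacks (3,2) (4,3) (1,2) (0,3)
  WB@(3,3): attacks (4,4) (4,2) (2,4) (2,2) (1,1) (0,0) [ray(1,-1) blocked at (4,2); ray(-1,1) blocked at (2,4)]
W attacks (3,1): no

Answer: no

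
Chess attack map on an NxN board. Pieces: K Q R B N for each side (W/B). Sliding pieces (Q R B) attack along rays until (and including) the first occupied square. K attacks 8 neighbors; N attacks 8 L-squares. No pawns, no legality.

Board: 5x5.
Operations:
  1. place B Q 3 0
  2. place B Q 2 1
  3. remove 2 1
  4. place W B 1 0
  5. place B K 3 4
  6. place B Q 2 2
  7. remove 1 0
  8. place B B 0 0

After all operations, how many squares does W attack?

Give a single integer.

Op 1: place BQ@(3,0)
Op 2: place BQ@(2,1)
Op 3: remove (2,1)
Op 4: place WB@(1,0)
Op 5: place BK@(3,4)
Op 6: place BQ@(2,2)
Op 7: remove (1,0)
Op 8: place BB@(0,0)
Per-piece attacks for W:
Union (0 distinct): (none)

Answer: 0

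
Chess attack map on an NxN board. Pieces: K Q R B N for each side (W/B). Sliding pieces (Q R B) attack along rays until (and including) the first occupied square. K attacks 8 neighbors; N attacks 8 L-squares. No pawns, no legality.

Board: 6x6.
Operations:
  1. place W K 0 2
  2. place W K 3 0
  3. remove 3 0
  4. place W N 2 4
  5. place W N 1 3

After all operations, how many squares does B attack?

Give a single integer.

Answer: 0

Derivation:
Op 1: place WK@(0,2)
Op 2: place WK@(3,0)
Op 3: remove (3,0)
Op 4: place WN@(2,4)
Op 5: place WN@(1,3)
Per-piece attacks for B:
Union (0 distinct): (none)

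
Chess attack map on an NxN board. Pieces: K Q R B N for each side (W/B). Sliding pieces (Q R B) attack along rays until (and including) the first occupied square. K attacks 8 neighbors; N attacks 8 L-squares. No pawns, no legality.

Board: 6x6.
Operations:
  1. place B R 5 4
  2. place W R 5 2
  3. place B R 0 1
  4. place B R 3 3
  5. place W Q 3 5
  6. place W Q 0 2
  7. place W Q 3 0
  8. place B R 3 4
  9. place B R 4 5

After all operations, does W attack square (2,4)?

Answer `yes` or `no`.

Answer: yes

Derivation:
Op 1: place BR@(5,4)
Op 2: place WR@(5,2)
Op 3: place BR@(0,1)
Op 4: place BR@(3,3)
Op 5: place WQ@(3,5)
Op 6: place WQ@(0,2)
Op 7: place WQ@(3,0)
Op 8: place BR@(3,4)
Op 9: place BR@(4,5)
Per-piece attacks for W:
  WQ@(0,2): attacks (0,3) (0,4) (0,5) (0,1) (1,2) (2,2) (3,2) (4,2) (5,2) (1,3) (2,4) (3,5) (1,1) (2,0) [ray(0,-1) blocked at (0,1); ray(1,0) blocked at (5,2); ray(1,1) blocked at (3,5)]
  WQ@(3,0): attacks (3,1) (3,2) (3,3) (4,0) (5,0) (2,0) (1,0) (0,0) (4,1) (5,2) (2,1) (1,2) (0,3) [ray(0,1) blocked at (3,3); ray(1,1) blocked at (5,2)]
  WQ@(3,5): attacks (3,4) (4,5) (2,5) (1,5) (0,5) (4,4) (5,3) (2,4) (1,3) (0,2) [ray(0,-1) blocked at (3,4); ray(1,0) blocked at (4,5); ray(-1,-1) blocked at (0,2)]
  WR@(5,2): attacks (5,3) (5,4) (5,1) (5,0) (4,2) (3,2) (2,2) (1,2) (0,2) [ray(0,1) blocked at (5,4); ray(-1,0) blocked at (0,2)]
W attacks (2,4): yes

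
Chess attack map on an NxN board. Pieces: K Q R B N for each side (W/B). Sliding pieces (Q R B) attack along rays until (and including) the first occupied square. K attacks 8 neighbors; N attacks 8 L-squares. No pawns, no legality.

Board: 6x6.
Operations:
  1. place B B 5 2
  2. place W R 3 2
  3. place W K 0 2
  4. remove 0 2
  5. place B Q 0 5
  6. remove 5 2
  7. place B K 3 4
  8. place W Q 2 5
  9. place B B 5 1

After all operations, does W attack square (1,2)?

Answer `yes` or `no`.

Op 1: place BB@(5,2)
Op 2: place WR@(3,2)
Op 3: place WK@(0,2)
Op 4: remove (0,2)
Op 5: place BQ@(0,5)
Op 6: remove (5,2)
Op 7: place BK@(3,4)
Op 8: place WQ@(2,5)
Op 9: place BB@(5,1)
Per-piece attacks for W:
  WQ@(2,5): attacks (2,4) (2,3) (2,2) (2,1) (2,0) (3,5) (4,5) (5,5) (1,5) (0,5) (3,4) (1,4) (0,3) [ray(-1,0) blocked at (0,5); ray(1,-1) blocked at (3,4)]
  WR@(3,2): attacks (3,3) (3,4) (3,1) (3,0) (4,2) (5,2) (2,2) (1,2) (0,2) [ray(0,1) blocked at (3,4)]
W attacks (1,2): yes

Answer: yes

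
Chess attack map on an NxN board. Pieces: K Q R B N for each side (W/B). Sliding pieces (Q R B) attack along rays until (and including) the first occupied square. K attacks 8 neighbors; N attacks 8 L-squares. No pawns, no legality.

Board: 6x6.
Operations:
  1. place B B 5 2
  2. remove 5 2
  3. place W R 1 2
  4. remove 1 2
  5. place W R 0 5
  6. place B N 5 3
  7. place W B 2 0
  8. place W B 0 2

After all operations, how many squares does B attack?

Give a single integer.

Op 1: place BB@(5,2)
Op 2: remove (5,2)
Op 3: place WR@(1,2)
Op 4: remove (1,2)
Op 5: place WR@(0,5)
Op 6: place BN@(5,3)
Op 7: place WB@(2,0)
Op 8: place WB@(0,2)
Per-piece attacks for B:
  BN@(5,3): attacks (4,5) (3,4) (4,1) (3,2)
Union (4 distinct): (3,2) (3,4) (4,1) (4,5)

Answer: 4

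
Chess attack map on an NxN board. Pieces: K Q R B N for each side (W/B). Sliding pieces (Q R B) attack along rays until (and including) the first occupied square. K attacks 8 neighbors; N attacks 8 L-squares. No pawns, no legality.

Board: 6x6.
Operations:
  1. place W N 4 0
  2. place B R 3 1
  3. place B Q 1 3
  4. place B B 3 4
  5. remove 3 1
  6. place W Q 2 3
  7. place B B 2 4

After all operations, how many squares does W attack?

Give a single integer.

Op 1: place WN@(4,0)
Op 2: place BR@(3,1)
Op 3: place BQ@(1,3)
Op 4: place BB@(3,4)
Op 5: remove (3,1)
Op 6: place WQ@(2,3)
Op 7: place BB@(2,4)
Per-piece attacks for W:
  WQ@(2,3): attacks (2,4) (2,2) (2,1) (2,0) (3,3) (4,3) (5,3) (1,3) (3,4) (3,2) (4,1) (5,0) (1,4) (0,5) (1,2) (0,1) [ray(0,1) blocked at (2,4); ray(-1,0) blocked at (1,3); ray(1,1) blocked at (3,4)]
  WN@(4,0): attacks (5,2) (3,2) (2,1)
Union (17 distinct): (0,1) (0,5) (1,2) (1,3) (1,4) (2,0) (2,1) (2,2) (2,4) (3,2) (3,3) (3,4) (4,1) (4,3) (5,0) (5,2) (5,3)

Answer: 17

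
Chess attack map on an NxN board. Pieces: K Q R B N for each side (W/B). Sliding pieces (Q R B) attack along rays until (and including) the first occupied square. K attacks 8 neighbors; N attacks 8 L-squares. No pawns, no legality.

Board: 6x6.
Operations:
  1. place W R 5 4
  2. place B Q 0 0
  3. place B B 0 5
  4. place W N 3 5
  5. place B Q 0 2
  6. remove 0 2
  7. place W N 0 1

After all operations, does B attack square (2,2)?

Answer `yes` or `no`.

Answer: yes

Derivation:
Op 1: place WR@(5,4)
Op 2: place BQ@(0,0)
Op 3: place BB@(0,5)
Op 4: place WN@(3,5)
Op 5: place BQ@(0,2)
Op 6: remove (0,2)
Op 7: place WN@(0,1)
Per-piece attacks for B:
  BQ@(0,0): attacks (0,1) (1,0) (2,0) (3,0) (4,0) (5,0) (1,1) (2,2) (3,3) (4,4) (5,5) [ray(0,1) blocked at (0,1)]
  BB@(0,5): attacks (1,4) (2,3) (3,2) (4,1) (5,0)
B attacks (2,2): yes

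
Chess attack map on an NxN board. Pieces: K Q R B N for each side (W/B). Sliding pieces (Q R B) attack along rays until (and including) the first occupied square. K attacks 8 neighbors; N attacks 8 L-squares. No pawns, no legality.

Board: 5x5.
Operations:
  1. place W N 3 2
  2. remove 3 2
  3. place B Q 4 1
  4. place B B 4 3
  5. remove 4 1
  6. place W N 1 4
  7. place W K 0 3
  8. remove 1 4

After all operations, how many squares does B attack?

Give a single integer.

Op 1: place WN@(3,2)
Op 2: remove (3,2)
Op 3: place BQ@(4,1)
Op 4: place BB@(4,3)
Op 5: remove (4,1)
Op 6: place WN@(1,4)
Op 7: place WK@(0,3)
Op 8: remove (1,4)
Per-piece attacks for B:
  BB@(4,3): attacks (3,4) (3,2) (2,1) (1,0)
Union (4 distinct): (1,0) (2,1) (3,2) (3,4)

Answer: 4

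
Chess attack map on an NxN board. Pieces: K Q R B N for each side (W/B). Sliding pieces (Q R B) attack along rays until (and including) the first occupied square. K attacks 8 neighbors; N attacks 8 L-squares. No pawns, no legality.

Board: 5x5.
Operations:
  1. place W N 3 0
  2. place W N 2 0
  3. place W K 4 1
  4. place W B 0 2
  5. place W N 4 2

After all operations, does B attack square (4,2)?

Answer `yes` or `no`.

Op 1: place WN@(3,0)
Op 2: place WN@(2,0)
Op 3: place WK@(4,1)
Op 4: place WB@(0,2)
Op 5: place WN@(4,2)
Per-piece attacks for B:
B attacks (4,2): no

Answer: no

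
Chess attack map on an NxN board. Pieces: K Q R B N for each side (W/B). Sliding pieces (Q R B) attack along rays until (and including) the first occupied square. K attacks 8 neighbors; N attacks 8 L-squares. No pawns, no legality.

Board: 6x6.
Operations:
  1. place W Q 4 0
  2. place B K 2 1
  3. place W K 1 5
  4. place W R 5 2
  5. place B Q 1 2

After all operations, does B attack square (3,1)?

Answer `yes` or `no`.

Answer: yes

Derivation:
Op 1: place WQ@(4,0)
Op 2: place BK@(2,1)
Op 3: place WK@(1,5)
Op 4: place WR@(5,2)
Op 5: place BQ@(1,2)
Per-piece attacks for B:
  BQ@(1,2): attacks (1,3) (1,4) (1,5) (1,1) (1,0) (2,2) (3,2) (4,2) (5,2) (0,2) (2,3) (3,4) (4,5) (2,1) (0,3) (0,1) [ray(0,1) blocked at (1,5); ray(1,0) blocked at (5,2); ray(1,-1) blocked at (2,1)]
  BK@(2,1): attacks (2,2) (2,0) (3,1) (1,1) (3,2) (3,0) (1,2) (1,0)
B attacks (3,1): yes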